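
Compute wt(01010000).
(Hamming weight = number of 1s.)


Counting 1s in 01010000

2


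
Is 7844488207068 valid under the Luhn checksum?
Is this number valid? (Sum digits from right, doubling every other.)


Luhn sum = 65
65 mod 10 = 5

Invalid (Luhn sum mod 10 = 5)


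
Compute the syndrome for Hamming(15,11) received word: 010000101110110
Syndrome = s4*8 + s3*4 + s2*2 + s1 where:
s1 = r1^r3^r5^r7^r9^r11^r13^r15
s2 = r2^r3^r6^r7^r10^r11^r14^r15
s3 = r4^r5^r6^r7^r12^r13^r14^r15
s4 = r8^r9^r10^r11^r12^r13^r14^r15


s1=0, s2=1, s3=1, s4=1

Syndrome = 14 (error at position 14)


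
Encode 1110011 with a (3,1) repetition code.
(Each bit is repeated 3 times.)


Each bit -> 3 copies

111111111000000111111


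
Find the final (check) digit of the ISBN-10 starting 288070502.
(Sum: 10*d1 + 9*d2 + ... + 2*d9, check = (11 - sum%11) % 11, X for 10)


Weighted sum: 222
222 mod 11 = 2

Check digit: 9


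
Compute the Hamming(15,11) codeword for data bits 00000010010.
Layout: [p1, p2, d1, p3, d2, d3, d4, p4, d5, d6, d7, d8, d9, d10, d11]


Parity bits: p1=1, p2=0, p3=1, p4=0

100100000010010


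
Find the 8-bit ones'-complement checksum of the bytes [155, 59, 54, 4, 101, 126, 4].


Sum = 503 mod 256 = 247
Complement = 8

8


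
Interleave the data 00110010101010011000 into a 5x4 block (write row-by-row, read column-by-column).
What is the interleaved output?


Matrix:
  0011
  0010
  1010
  1001
  1000
Read columns: 00111000001110010010

00111000001110010010


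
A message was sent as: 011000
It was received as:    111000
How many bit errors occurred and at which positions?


XOR: 100000

1 error(s) at position(s): 0


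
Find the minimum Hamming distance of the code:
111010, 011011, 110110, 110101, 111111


Comparing all pairs, minimum distance: 2
Can detect 1 errors, correct 0 errors

2


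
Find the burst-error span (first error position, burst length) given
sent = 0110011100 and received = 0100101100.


XOR: 0010110000

Burst at position 2, length 4


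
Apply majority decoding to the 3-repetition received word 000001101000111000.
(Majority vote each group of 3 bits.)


Groups: 000, 001, 101, 000, 111, 000
Majority votes: 001010

001010


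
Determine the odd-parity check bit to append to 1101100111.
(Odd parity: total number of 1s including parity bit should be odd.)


Number of 1s in data: 7
Parity bit: 0

0


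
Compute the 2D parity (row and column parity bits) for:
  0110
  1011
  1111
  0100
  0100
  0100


Row parities: 010111
Column parities: 0110

Row P: 010111, Col P: 0110, Corner: 0


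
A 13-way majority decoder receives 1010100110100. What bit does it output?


Ones: 6 out of 13
Threshold: 7

0 (6/13 voted 1)


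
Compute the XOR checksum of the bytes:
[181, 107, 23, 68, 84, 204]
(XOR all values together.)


XOR chain: 181 ^ 107 ^ 23 ^ 68 ^ 84 ^ 204 = 21

21


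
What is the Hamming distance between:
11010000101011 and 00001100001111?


XOR: 11011100100100
Count of 1s: 7

7


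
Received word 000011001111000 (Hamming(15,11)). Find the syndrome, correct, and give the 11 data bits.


Syndrome = 7: error at position 7

Data: 01111111000 (corrected bit 7)


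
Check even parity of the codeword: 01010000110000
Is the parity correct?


Number of 1s: 4

Yes, parity is correct (4 ones)


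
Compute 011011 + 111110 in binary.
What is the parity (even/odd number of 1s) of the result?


011011 = 27
111110 = 62
Sum = 89 = 1011001
1s count = 4

even parity (4 ones in 1011001)


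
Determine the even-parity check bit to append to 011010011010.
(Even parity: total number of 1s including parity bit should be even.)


Number of 1s in data: 6
Parity bit: 0

0


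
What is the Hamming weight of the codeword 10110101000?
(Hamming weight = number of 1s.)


Counting 1s in 10110101000

5


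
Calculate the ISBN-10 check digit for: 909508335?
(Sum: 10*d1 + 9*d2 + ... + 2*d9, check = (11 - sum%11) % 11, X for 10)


Weighted sum: 268
268 mod 11 = 4

Check digit: 7


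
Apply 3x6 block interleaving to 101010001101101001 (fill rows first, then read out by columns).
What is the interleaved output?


Matrix:
  101010
  001101
  101001
Read columns: 101000111010100011

101000111010100011


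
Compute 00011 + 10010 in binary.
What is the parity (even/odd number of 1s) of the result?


00011 = 3
10010 = 18
Sum = 21 = 10101
1s count = 3

odd parity (3 ones in 10101)


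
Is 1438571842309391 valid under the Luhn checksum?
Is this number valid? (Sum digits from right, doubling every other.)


Luhn sum = 76
76 mod 10 = 6

Invalid (Luhn sum mod 10 = 6)


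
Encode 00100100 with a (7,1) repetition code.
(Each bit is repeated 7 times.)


Each bit -> 7 copies

00000000000000111111100000000000000111111100000000000000


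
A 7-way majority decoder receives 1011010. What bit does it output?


Ones: 4 out of 7
Threshold: 4

1 (4/7 voted 1)


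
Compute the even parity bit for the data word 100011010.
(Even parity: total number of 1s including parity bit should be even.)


Number of 1s in data: 4
Parity bit: 0

0


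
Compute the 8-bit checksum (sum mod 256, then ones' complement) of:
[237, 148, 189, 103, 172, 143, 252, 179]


Sum = 1423 mod 256 = 143
Complement = 112

112


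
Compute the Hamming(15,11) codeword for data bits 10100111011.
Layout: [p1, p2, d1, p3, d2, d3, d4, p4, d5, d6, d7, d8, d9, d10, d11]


Parity bits: p1=1, p2=0, p3=0, p4=1

101001010111011


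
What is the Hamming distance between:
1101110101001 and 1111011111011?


XOR: 0010101010010
Count of 1s: 5

5


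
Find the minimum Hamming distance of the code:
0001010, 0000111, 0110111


Comparing all pairs, minimum distance: 2
Can detect 1 errors, correct 0 errors

2


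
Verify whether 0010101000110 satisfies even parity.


Number of 1s: 5

No, parity error (5 ones)


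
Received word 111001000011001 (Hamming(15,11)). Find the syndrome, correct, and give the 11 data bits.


Syndrome = 14: error at position 14

Data: 10100011011 (corrected bit 14)


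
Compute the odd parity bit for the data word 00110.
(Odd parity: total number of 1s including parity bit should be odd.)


Number of 1s in data: 2
Parity bit: 1

1


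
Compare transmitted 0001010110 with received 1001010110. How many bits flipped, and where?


XOR: 1000000000

1 error(s) at position(s): 0


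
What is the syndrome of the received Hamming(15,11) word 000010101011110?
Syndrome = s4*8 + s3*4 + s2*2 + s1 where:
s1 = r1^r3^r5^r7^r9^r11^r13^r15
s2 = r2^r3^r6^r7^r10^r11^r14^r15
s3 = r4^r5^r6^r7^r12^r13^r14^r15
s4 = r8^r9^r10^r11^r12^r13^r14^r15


s1=1, s2=1, s3=1, s4=1

Syndrome = 15 (error at position 15)


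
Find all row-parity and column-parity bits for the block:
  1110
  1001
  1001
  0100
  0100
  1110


Row parities: 100111
Column parities: 0000

Row P: 100111, Col P: 0000, Corner: 0


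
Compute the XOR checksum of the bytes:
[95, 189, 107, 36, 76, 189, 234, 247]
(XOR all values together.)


XOR chain: 95 ^ 189 ^ 107 ^ 36 ^ 76 ^ 189 ^ 234 ^ 247 = 65

65


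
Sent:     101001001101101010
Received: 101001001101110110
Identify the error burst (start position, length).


XOR: 000000000000011100

Burst at position 13, length 3


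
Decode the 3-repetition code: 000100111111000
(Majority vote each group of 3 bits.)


Groups: 000, 100, 111, 111, 000
Majority votes: 00110

00110


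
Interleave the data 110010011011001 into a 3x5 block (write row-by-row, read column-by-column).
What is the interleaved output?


Matrix:
  11001
  00110
  11001
Read columns: 101101010010101

101101010010101


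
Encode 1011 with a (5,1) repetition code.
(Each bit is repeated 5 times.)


Each bit -> 5 copies

11111000001111111111


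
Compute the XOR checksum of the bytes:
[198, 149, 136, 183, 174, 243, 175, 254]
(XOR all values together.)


XOR chain: 198 ^ 149 ^ 136 ^ 183 ^ 174 ^ 243 ^ 175 ^ 254 = 96

96


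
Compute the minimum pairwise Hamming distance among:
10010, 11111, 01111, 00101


Comparing all pairs, minimum distance: 1
Can detect 0 errors, correct 0 errors

1


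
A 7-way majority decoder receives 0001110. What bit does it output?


Ones: 3 out of 7
Threshold: 4

0 (3/7 voted 1)


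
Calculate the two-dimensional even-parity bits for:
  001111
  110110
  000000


Row parities: 000
Column parities: 111001

Row P: 000, Col P: 111001, Corner: 0


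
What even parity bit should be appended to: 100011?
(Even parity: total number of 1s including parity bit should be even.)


Number of 1s in data: 3
Parity bit: 1

1


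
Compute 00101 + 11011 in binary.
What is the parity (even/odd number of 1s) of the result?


00101 = 5
11011 = 27
Sum = 32 = 100000
1s count = 1

odd parity (1 ones in 100000)


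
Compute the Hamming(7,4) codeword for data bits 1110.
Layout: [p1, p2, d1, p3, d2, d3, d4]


Parity bits: p1=0, p2=0, p3=0

0010110


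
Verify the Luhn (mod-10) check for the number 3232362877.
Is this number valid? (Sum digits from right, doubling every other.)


Luhn sum = 52
52 mod 10 = 2

Invalid (Luhn sum mod 10 = 2)


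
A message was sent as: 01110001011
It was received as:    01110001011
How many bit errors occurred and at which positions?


XOR: 00000000000

0 errors (received matches sent)


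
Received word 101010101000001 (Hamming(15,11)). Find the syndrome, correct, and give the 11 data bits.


Syndrome = 6: error at position 6

Data: 11111000001 (corrected bit 6)


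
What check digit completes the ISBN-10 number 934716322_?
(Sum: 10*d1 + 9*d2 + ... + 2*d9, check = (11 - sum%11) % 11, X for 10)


Weighted sum: 256
256 mod 11 = 3

Check digit: 8


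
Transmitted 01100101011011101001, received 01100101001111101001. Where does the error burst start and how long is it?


XOR: 00000000010100000000

Burst at position 9, length 3


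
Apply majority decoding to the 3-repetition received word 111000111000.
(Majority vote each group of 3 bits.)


Groups: 111, 000, 111, 000
Majority votes: 1010

1010


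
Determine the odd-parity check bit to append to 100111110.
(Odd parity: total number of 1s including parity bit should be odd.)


Number of 1s in data: 6
Parity bit: 1

1


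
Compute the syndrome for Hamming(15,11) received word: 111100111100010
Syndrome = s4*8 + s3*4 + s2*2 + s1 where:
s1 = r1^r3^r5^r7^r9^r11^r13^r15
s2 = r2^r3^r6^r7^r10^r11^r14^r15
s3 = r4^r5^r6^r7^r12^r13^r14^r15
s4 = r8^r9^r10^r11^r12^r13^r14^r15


s1=0, s2=1, s3=1, s4=0

Syndrome = 6 (error at position 6)


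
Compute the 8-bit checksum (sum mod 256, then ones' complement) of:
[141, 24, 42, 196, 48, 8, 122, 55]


Sum = 636 mod 256 = 124
Complement = 131

131


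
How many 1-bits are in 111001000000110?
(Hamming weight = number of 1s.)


Counting 1s in 111001000000110

6


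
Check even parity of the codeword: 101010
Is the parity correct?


Number of 1s: 3

No, parity error (3 ones)


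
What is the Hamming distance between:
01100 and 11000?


XOR: 10100
Count of 1s: 2

2


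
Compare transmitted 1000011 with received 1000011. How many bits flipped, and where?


XOR: 0000000

0 errors (received matches sent)


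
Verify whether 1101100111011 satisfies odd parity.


Number of 1s: 9

Yes, parity is correct (9 ones)


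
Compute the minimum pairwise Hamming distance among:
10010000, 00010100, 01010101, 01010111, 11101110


Comparing all pairs, minimum distance: 1
Can detect 0 errors, correct 0 errors

1


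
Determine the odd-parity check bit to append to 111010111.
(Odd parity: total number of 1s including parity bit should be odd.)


Number of 1s in data: 7
Parity bit: 0

0


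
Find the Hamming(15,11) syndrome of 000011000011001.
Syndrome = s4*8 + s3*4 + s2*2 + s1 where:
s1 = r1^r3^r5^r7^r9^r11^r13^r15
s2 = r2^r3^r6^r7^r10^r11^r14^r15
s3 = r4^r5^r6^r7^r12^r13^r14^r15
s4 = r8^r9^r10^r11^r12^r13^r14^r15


s1=1, s2=1, s3=0, s4=1

Syndrome = 11 (error at position 11)


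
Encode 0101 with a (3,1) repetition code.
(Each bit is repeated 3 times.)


Each bit -> 3 copies

000111000111


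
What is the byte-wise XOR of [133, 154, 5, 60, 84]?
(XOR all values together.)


XOR chain: 133 ^ 154 ^ 5 ^ 60 ^ 84 = 114

114


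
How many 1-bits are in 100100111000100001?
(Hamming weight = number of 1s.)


Counting 1s in 100100111000100001

7


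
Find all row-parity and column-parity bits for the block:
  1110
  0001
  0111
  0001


Row parities: 1111
Column parities: 1001

Row P: 1111, Col P: 1001, Corner: 0


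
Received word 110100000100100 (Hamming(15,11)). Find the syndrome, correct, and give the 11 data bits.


Syndrome = 0: no error detected

Data: 00000100100 (no errors)


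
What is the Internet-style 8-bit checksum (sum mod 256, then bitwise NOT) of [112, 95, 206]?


Sum = 413 mod 256 = 157
Complement = 98

98


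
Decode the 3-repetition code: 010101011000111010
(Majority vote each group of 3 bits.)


Groups: 010, 101, 011, 000, 111, 010
Majority votes: 011010

011010


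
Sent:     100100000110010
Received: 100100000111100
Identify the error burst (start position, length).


XOR: 000000000001110

Burst at position 11, length 3


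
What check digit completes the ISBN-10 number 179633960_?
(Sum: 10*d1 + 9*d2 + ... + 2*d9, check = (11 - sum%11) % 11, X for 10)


Weighted sum: 274
274 mod 11 = 10

Check digit: 1


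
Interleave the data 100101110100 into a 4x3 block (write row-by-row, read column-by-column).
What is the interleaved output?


Matrix:
  100
  101
  110
  100
Read columns: 111100100100

111100100100


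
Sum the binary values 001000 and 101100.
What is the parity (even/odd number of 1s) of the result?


001000 = 8
101100 = 44
Sum = 52 = 110100
1s count = 3

odd parity (3 ones in 110100)


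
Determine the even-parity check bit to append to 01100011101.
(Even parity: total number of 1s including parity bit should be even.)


Number of 1s in data: 6
Parity bit: 0

0


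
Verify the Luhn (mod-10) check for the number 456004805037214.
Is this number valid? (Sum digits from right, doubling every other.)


Luhn sum = 48
48 mod 10 = 8

Invalid (Luhn sum mod 10 = 8)


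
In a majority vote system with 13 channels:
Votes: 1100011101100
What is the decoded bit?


Ones: 7 out of 13
Threshold: 7

1 (7/13 voted 1)


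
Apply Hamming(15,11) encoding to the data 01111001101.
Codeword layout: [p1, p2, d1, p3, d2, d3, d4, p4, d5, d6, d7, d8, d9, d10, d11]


Parity bits: p1=1, p2=1, p3=0, p4=0

110011101001101


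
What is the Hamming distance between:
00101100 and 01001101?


XOR: 01100001
Count of 1s: 3

3


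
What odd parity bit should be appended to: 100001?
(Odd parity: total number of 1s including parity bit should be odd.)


Number of 1s in data: 2
Parity bit: 1

1


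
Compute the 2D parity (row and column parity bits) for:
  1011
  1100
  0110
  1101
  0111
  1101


Row parities: 100111
Column parities: 0110

Row P: 100111, Col P: 0110, Corner: 0


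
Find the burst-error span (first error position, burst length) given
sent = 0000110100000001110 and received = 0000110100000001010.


XOR: 0000000000000000100

Burst at position 16, length 1


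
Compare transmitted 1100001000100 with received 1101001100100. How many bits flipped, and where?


XOR: 0001000100000

2 error(s) at position(s): 3, 7


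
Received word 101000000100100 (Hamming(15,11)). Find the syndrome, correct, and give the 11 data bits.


Syndrome = 5: error at position 5

Data: 11000100100 (corrected bit 5)


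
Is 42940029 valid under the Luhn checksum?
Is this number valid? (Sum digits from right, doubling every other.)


Luhn sum = 36
36 mod 10 = 6

Invalid (Luhn sum mod 10 = 6)


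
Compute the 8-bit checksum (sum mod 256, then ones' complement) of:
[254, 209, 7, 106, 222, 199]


Sum = 997 mod 256 = 229
Complement = 26

26


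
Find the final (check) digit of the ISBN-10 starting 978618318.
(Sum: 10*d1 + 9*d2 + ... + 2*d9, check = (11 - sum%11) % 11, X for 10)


Weighted sum: 336
336 mod 11 = 6

Check digit: 5


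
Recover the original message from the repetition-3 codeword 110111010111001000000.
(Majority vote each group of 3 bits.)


Groups: 110, 111, 010, 111, 001, 000, 000
Majority votes: 1101000

1101000


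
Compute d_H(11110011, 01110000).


XOR: 10000011
Count of 1s: 3

3


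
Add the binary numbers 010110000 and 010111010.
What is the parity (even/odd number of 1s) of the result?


010110000 = 176
010111010 = 186
Sum = 362 = 101101010
1s count = 5

odd parity (5 ones in 101101010)


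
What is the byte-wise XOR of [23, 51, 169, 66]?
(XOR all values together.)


XOR chain: 23 ^ 51 ^ 169 ^ 66 = 207

207


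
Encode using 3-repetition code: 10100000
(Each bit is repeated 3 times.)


Each bit -> 3 copies

111000111000000000000000


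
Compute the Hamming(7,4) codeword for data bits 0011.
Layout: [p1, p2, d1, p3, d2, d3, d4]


Parity bits: p1=1, p2=0, p3=0

1000011


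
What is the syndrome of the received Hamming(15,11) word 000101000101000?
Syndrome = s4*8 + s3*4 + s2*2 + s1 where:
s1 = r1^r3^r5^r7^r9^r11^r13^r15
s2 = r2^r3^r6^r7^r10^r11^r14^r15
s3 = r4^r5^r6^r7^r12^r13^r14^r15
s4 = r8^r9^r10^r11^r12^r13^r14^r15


s1=0, s2=0, s3=1, s4=0

Syndrome = 4 (error at position 4)


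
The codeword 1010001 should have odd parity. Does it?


Number of 1s: 3

Yes, parity is correct (3 ones)


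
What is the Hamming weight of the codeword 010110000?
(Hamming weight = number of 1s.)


Counting 1s in 010110000

3


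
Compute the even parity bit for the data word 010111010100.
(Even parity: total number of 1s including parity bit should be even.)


Number of 1s in data: 6
Parity bit: 0

0


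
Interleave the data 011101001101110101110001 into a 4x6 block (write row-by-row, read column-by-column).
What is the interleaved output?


Matrix:
  011101
  001101
  110101
  110001
Read columns: 001110111100111000001111

001110111100111000001111


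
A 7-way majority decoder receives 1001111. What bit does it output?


Ones: 5 out of 7
Threshold: 4

1 (5/7 voted 1)


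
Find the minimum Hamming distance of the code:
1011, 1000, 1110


Comparing all pairs, minimum distance: 2
Can detect 1 errors, correct 0 errors

2


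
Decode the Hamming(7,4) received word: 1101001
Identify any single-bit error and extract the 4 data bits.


Syndrome = 0: no error detected

Data: 0001 (no errors)


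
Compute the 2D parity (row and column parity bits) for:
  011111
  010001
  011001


Row parities: 101
Column parities: 010111

Row P: 101, Col P: 010111, Corner: 0


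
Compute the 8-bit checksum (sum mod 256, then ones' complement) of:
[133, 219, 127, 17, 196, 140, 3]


Sum = 835 mod 256 = 67
Complement = 188

188


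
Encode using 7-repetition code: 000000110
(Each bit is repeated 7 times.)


Each bit -> 7 copies

000000000000000000000000000000000000000000111111111111110000000


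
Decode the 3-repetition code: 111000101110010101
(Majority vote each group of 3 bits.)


Groups: 111, 000, 101, 110, 010, 101
Majority votes: 101101

101101


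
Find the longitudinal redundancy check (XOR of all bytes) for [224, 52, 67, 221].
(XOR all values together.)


XOR chain: 224 ^ 52 ^ 67 ^ 221 = 74

74


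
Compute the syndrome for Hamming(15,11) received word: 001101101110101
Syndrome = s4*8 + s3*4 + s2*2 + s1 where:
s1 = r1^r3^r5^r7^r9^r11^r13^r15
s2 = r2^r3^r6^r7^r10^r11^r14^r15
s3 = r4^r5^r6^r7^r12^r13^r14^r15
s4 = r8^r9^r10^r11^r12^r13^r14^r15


s1=0, s2=0, s3=1, s4=1

Syndrome = 12 (error at position 12)


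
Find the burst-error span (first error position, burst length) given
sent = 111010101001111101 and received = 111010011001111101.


XOR: 000000110000000000

Burst at position 6, length 2


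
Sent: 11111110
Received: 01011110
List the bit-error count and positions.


XOR: 10100000

2 error(s) at position(s): 0, 2


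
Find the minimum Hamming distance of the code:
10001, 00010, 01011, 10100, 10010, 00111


Comparing all pairs, minimum distance: 1
Can detect 0 errors, correct 0 errors

1


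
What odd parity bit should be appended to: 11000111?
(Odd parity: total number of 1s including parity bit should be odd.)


Number of 1s in data: 5
Parity bit: 0

0


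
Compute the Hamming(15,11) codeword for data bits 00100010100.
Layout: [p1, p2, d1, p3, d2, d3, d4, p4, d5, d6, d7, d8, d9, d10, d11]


Parity bits: p1=0, p2=0, p3=0, p4=0

000001000010100


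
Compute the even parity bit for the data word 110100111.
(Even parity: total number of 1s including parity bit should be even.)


Number of 1s in data: 6
Parity bit: 0

0


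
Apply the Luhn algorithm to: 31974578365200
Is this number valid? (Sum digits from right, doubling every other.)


Luhn sum = 64
64 mod 10 = 4

Invalid (Luhn sum mod 10 = 4)


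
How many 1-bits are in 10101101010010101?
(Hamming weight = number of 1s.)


Counting 1s in 10101101010010101

9


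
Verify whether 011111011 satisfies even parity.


Number of 1s: 7

No, parity error (7 ones)


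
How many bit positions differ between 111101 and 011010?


XOR: 100111
Count of 1s: 4

4


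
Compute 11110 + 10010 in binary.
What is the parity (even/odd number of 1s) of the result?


11110 = 30
10010 = 18
Sum = 48 = 110000
1s count = 2

even parity (2 ones in 110000)


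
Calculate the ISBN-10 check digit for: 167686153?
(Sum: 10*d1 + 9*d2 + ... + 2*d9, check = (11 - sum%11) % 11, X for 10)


Weighted sum: 265
265 mod 11 = 1

Check digit: X


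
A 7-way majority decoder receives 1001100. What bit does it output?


Ones: 3 out of 7
Threshold: 4

0 (3/7 voted 1)


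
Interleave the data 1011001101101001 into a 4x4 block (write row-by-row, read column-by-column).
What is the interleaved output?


Matrix:
  1011
  0011
  0110
  1001
Read columns: 1001001011101101

1001001011101101


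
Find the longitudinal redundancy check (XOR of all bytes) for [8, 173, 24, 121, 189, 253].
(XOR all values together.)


XOR chain: 8 ^ 173 ^ 24 ^ 121 ^ 189 ^ 253 = 132

132


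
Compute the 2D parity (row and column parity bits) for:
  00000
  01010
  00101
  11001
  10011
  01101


Row parities: 000111
Column parities: 01000

Row P: 000111, Col P: 01000, Corner: 1


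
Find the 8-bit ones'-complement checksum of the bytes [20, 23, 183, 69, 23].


Sum = 318 mod 256 = 62
Complement = 193

193


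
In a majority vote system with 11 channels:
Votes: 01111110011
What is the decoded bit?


Ones: 8 out of 11
Threshold: 6

1 (8/11 voted 1)


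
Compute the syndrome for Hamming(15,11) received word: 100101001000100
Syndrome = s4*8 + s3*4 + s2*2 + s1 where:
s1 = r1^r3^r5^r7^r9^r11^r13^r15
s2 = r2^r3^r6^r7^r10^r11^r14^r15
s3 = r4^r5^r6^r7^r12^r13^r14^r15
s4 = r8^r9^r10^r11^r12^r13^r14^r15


s1=1, s2=1, s3=1, s4=0

Syndrome = 7 (error at position 7)


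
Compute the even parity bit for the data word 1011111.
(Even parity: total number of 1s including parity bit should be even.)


Number of 1s in data: 6
Parity bit: 0

0


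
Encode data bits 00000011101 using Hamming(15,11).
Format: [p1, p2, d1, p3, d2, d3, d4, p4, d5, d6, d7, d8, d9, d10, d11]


Parity bits: p1=1, p2=0, p3=1, p4=0

100100000011101


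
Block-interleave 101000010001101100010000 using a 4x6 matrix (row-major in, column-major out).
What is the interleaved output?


Matrix:
  101000
  010001
  101100
  010000
Read columns: 101001011010001000000100

101001011010001000000100


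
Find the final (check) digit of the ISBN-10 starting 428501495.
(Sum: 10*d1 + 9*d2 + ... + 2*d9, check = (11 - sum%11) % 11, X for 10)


Weighted sum: 215
215 mod 11 = 6

Check digit: 5


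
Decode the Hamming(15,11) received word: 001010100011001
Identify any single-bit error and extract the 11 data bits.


Syndrome = 9: error at position 9

Data: 11011011001 (corrected bit 9)


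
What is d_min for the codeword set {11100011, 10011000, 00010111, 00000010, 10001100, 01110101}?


Comparing all pairs, minimum distance: 2
Can detect 1 errors, correct 0 errors

2


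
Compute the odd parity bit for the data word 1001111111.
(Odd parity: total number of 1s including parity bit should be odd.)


Number of 1s in data: 8
Parity bit: 1

1


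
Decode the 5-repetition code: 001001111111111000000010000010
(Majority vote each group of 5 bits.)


Groups: 00100, 11111, 11111, 00000, 00100, 00010
Majority votes: 011000

011000


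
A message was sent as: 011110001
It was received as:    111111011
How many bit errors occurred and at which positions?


XOR: 100001010

3 error(s) at position(s): 0, 5, 7


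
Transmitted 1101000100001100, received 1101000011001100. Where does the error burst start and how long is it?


XOR: 0000000111000000

Burst at position 7, length 3


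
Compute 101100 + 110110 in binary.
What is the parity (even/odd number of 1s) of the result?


101100 = 44
110110 = 54
Sum = 98 = 1100010
1s count = 3

odd parity (3 ones in 1100010)


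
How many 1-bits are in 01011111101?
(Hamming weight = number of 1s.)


Counting 1s in 01011111101

8


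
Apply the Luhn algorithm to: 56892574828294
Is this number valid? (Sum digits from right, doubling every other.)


Luhn sum = 72
72 mod 10 = 2

Invalid (Luhn sum mod 10 = 2)


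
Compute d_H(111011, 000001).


XOR: 111010
Count of 1s: 4

4


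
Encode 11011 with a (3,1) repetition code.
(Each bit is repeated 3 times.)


Each bit -> 3 copies

111111000111111


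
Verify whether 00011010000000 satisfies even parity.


Number of 1s: 3

No, parity error (3 ones)


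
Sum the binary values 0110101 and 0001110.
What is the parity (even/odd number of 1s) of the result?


0110101 = 53
0001110 = 14
Sum = 67 = 1000011
1s count = 3

odd parity (3 ones in 1000011)


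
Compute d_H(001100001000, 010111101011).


XOR: 011011100011
Count of 1s: 7

7


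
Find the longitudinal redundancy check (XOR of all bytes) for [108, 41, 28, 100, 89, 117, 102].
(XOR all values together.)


XOR chain: 108 ^ 41 ^ 28 ^ 100 ^ 89 ^ 117 ^ 102 = 119

119


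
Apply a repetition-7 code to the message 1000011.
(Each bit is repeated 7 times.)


Each bit -> 7 copies

1111111000000000000000000000000000011111111111111


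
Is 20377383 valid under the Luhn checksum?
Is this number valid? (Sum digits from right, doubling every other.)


Luhn sum = 35
35 mod 10 = 5

Invalid (Luhn sum mod 10 = 5)


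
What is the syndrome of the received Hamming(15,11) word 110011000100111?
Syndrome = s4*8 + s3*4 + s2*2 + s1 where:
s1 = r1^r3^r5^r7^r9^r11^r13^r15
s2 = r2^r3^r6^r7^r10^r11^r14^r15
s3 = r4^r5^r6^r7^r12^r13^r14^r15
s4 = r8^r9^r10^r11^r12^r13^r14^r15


s1=0, s2=1, s3=1, s4=0

Syndrome = 6 (error at position 6)


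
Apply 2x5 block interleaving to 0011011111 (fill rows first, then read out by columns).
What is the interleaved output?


Matrix:
  00110
  11111
Read columns: 0101111101

0101111101


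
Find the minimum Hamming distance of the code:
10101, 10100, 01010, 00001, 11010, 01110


Comparing all pairs, minimum distance: 1
Can detect 0 errors, correct 0 errors

1


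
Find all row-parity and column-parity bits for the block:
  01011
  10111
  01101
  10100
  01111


Row parities: 10100
Column parities: 01010

Row P: 10100, Col P: 01010, Corner: 0


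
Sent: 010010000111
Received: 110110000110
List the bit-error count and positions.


XOR: 100100000001

3 error(s) at position(s): 0, 3, 11


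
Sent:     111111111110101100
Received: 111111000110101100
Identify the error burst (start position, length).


XOR: 000000111000000000

Burst at position 6, length 3


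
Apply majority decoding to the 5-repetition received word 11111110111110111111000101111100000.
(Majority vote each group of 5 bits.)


Groups: 11111, 11011, 11101, 11111, 00010, 11111, 00000
Majority votes: 1111010

1111010


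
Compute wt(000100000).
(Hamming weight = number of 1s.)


Counting 1s in 000100000

1


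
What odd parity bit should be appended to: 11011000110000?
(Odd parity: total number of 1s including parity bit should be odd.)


Number of 1s in data: 6
Parity bit: 1

1


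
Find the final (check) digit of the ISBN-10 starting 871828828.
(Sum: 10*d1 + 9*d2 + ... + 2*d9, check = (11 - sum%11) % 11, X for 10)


Weighted sum: 313
313 mod 11 = 5

Check digit: 6


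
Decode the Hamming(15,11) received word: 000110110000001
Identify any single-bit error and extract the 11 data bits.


Syndrome = 1: error at position 1

Data: 01010000001 (corrected bit 1)


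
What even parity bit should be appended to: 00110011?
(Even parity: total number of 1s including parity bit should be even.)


Number of 1s in data: 4
Parity bit: 0

0


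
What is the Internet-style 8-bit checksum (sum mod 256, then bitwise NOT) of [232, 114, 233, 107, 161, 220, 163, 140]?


Sum = 1370 mod 256 = 90
Complement = 165

165


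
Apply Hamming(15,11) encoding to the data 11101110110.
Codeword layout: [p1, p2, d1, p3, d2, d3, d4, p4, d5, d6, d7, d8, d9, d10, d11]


Parity bits: p1=1, p2=1, p3=0, p4=1

111011011110110


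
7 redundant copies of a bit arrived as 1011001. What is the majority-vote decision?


Ones: 4 out of 7
Threshold: 4

1 (4/7 voted 1)


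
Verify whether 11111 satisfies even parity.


Number of 1s: 5

No, parity error (5 ones)


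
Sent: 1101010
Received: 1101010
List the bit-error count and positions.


XOR: 0000000

0 errors (received matches sent)


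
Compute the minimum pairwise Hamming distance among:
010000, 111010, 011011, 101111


Comparing all pairs, minimum distance: 2
Can detect 1 errors, correct 0 errors

2


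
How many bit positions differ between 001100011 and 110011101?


XOR: 111111110
Count of 1s: 8

8


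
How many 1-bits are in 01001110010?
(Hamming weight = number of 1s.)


Counting 1s in 01001110010

5


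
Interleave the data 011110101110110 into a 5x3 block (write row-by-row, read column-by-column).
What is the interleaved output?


Matrix:
  011
  110
  101
  110
  110
Read columns: 011111101110100

011111101110100


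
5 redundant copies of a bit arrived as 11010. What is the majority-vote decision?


Ones: 3 out of 5
Threshold: 3

1 (3/5 voted 1)


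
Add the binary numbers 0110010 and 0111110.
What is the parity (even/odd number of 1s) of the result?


0110010 = 50
0111110 = 62
Sum = 112 = 1110000
1s count = 3

odd parity (3 ones in 1110000)


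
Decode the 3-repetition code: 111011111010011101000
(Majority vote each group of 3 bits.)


Groups: 111, 011, 111, 010, 011, 101, 000
Majority votes: 1110110

1110110


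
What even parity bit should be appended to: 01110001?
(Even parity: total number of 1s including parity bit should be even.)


Number of 1s in data: 4
Parity bit: 0

0


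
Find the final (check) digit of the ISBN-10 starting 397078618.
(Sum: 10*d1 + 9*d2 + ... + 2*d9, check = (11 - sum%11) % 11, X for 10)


Weighted sum: 292
292 mod 11 = 6

Check digit: 5


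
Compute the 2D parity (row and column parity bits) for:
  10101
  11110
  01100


Row parities: 100
Column parities: 00111

Row P: 100, Col P: 00111, Corner: 1


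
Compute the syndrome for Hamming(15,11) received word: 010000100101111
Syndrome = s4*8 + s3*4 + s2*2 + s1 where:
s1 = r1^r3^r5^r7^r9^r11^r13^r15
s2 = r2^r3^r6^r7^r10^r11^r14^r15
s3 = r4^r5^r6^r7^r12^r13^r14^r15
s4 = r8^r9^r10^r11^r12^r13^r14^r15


s1=1, s2=1, s3=1, s4=1

Syndrome = 15 (error at position 15)


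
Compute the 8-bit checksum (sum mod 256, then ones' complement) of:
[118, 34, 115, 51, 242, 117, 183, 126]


Sum = 986 mod 256 = 218
Complement = 37

37


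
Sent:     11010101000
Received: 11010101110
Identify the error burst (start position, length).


XOR: 00000000110

Burst at position 8, length 2


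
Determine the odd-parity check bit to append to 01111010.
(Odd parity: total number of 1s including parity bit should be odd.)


Number of 1s in data: 5
Parity bit: 0

0


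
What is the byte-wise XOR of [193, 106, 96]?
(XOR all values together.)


XOR chain: 193 ^ 106 ^ 96 = 203

203


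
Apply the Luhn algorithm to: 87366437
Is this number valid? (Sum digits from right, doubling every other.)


Luhn sum = 46
46 mod 10 = 6

Invalid (Luhn sum mod 10 = 6)


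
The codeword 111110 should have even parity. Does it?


Number of 1s: 5

No, parity error (5 ones)


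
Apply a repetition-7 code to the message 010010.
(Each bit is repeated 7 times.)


Each bit -> 7 copies

000000011111110000000000000011111110000000


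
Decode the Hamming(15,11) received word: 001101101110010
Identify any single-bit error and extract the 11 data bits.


Syndrome = 0: no error detected

Data: 10111110010 (no errors)


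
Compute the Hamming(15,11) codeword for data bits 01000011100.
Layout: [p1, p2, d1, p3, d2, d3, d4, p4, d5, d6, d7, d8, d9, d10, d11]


Parity bits: p1=1, p2=1, p3=1, p4=1

110110010011100


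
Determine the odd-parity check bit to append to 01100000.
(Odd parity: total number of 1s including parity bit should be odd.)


Number of 1s in data: 2
Parity bit: 1

1


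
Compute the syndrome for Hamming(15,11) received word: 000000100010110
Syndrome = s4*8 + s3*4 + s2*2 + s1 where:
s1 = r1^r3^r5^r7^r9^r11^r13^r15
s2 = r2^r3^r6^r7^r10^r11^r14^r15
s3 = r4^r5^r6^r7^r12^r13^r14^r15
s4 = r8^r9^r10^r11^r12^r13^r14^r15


s1=1, s2=1, s3=1, s4=1

Syndrome = 15 (error at position 15)


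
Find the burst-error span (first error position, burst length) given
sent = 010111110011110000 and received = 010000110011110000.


XOR: 000111000000000000

Burst at position 3, length 3


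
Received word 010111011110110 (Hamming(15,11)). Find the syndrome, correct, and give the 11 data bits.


Syndrome = 6: error at position 6

Data: 01001110110 (corrected bit 6)


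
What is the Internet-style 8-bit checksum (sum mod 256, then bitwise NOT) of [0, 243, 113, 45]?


Sum = 401 mod 256 = 145
Complement = 110

110


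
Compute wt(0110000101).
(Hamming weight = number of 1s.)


Counting 1s in 0110000101

4


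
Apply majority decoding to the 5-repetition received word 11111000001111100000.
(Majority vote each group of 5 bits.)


Groups: 11111, 00000, 11111, 00000
Majority votes: 1010

1010


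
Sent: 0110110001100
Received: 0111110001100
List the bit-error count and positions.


XOR: 0001000000000

1 error(s) at position(s): 3


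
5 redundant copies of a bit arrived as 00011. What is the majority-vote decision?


Ones: 2 out of 5
Threshold: 3

0 (2/5 voted 1)


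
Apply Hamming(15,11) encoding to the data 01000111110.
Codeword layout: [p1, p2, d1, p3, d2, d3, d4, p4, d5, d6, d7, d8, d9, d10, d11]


Parity bits: p1=1, p2=1, p3=0, p4=1

110010010111110


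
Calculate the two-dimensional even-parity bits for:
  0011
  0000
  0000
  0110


Row parities: 0000
Column parities: 0101

Row P: 0000, Col P: 0101, Corner: 0


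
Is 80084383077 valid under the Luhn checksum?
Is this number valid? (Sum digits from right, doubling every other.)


Luhn sum = 51
51 mod 10 = 1

Invalid (Luhn sum mod 10 = 1)


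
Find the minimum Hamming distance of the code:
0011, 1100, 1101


Comparing all pairs, minimum distance: 1
Can detect 0 errors, correct 0 errors

1


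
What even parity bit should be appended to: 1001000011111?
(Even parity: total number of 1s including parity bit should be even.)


Number of 1s in data: 7
Parity bit: 1

1


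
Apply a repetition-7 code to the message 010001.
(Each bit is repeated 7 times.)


Each bit -> 7 copies

000000011111110000000000000000000001111111


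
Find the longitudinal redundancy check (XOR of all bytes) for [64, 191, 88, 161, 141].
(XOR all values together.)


XOR chain: 64 ^ 191 ^ 88 ^ 161 ^ 141 = 139

139


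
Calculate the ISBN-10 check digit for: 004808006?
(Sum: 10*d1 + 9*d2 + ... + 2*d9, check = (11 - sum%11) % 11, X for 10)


Weighted sum: 140
140 mod 11 = 8

Check digit: 3


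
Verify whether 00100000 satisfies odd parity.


Number of 1s: 1

Yes, parity is correct (1 ones)


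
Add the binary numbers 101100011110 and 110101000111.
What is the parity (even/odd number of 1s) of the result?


101100011110 = 2846
110101000111 = 3399
Sum = 6245 = 1100001100101
1s count = 6

even parity (6 ones in 1100001100101)


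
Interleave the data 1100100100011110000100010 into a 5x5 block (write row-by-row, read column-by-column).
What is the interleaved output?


Matrix:
  11001
  00100
  01111
  00001
  00010
Read columns: 1000010100011000010110110

1000010100011000010110110


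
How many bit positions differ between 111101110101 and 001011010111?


XOR: 110110100010
Count of 1s: 6

6


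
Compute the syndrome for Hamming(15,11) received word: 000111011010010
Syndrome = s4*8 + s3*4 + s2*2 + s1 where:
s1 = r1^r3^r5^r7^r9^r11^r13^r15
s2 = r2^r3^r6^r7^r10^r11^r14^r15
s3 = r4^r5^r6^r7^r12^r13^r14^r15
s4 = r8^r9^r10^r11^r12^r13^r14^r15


s1=1, s2=1, s3=0, s4=0

Syndrome = 3 (error at position 3)


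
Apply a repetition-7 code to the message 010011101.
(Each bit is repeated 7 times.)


Each bit -> 7 copies

000000011111110000000000000011111111111111111111100000001111111


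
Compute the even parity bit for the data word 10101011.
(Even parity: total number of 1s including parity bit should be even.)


Number of 1s in data: 5
Parity bit: 1

1


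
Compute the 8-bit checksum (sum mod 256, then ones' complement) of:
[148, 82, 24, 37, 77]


Sum = 368 mod 256 = 112
Complement = 143

143


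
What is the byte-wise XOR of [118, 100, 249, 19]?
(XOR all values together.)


XOR chain: 118 ^ 100 ^ 249 ^ 19 = 248

248


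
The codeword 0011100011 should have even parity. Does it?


Number of 1s: 5

No, parity error (5 ones)


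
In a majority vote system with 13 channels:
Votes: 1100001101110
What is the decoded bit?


Ones: 7 out of 13
Threshold: 7

1 (7/13 voted 1)


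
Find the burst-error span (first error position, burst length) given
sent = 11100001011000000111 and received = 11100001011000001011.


XOR: 00000000000000001100

Burst at position 16, length 2


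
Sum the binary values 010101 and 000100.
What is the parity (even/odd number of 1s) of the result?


010101 = 21
000100 = 4
Sum = 25 = 11001
1s count = 3

odd parity (3 ones in 11001)


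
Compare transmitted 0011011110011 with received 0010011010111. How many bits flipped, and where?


XOR: 0001000100100

3 error(s) at position(s): 3, 7, 10


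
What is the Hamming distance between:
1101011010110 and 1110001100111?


XOR: 0011010110001
Count of 1s: 6

6


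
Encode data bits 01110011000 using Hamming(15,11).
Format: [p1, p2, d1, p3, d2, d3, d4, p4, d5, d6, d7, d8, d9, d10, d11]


Parity bits: p1=1, p2=1, p3=0, p4=0

110011100011000


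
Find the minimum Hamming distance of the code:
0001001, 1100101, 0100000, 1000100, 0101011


Comparing all pairs, minimum distance: 2
Can detect 1 errors, correct 0 errors

2


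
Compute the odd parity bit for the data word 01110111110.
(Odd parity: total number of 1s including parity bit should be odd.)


Number of 1s in data: 8
Parity bit: 1

1


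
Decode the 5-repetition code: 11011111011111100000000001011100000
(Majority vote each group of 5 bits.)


Groups: 11011, 11101, 11111, 00000, 00000, 10111, 00000
Majority votes: 1110010

1110010
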